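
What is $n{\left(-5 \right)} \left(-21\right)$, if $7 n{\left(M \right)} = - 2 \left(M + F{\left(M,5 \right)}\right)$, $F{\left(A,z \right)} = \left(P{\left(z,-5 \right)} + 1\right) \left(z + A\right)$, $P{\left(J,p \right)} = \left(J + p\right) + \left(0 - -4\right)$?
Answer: $-30$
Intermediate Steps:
$P{\left(J,p \right)} = 4 + J + p$ ($P{\left(J,p \right)} = \left(J + p\right) + \left(0 + 4\right) = \left(J + p\right) + 4 = 4 + J + p$)
$F{\left(A,z \right)} = z \left(A + z\right)$ ($F{\left(A,z \right)} = \left(\left(4 + z - 5\right) + 1\right) \left(z + A\right) = \left(\left(-1 + z\right) + 1\right) \left(A + z\right) = z \left(A + z\right)$)
$n{\left(M \right)} = - \frac{50}{7} - \frac{12 M}{7}$ ($n{\left(M \right)} = \frac{\left(-2\right) \left(M + 5 \left(M + 5\right)\right)}{7} = \frac{\left(-2\right) \left(M + 5 \left(5 + M\right)\right)}{7} = \frac{\left(-2\right) \left(M + \left(25 + 5 M\right)\right)}{7} = \frac{\left(-2\right) \left(25 + 6 M\right)}{7} = \frac{-50 - 12 M}{7} = - \frac{50}{7} - \frac{12 M}{7}$)
$n{\left(-5 \right)} \left(-21\right) = \left(- \frac{50}{7} - - \frac{60}{7}\right) \left(-21\right) = \left(- \frac{50}{7} + \frac{60}{7}\right) \left(-21\right) = \frac{10}{7} \left(-21\right) = -30$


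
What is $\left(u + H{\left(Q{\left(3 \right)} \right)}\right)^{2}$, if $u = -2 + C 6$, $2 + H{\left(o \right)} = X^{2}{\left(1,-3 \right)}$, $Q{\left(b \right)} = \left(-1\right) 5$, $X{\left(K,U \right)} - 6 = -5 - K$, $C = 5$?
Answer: $676$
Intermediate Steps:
$X{\left(K,U \right)} = 1 - K$ ($X{\left(K,U \right)} = 6 - \left(5 + K\right) = 1 - K$)
$Q{\left(b \right)} = -5$
$H{\left(o \right)} = -2$ ($H{\left(o \right)} = -2 + \left(1 - 1\right)^{2} = -2 + 0^{2} = -2 + 0 = -2$)
$u = 28$ ($u = -2 + 5 \cdot 6 = -2 + 30 = 28$)
$\left(u + H{\left(Q{\left(3 \right)} \right)}\right)^{2} = \left(28 - 2\right)^{2} = 26^{2} = 676$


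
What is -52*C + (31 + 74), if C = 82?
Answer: -4159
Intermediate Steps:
-52*C + (31 + 74) = -52*82 + (31 + 74) = -4264 + 105 = -4159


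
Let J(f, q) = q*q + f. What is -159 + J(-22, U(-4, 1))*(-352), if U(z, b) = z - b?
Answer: -1215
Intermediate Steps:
J(f, q) = f + q**2 (J(f, q) = q**2 + f = f + q**2)
-159 + J(-22, U(-4, 1))*(-352) = -159 + (-22 + (-4 - 1*1)**2)*(-352) = -159 + (-22 + (-4 - 1)**2)*(-352) = -159 + (-22 + (-5)**2)*(-352) = -159 + (-22 + 25)*(-352) = -159 + 3*(-352) = -159 - 1056 = -1215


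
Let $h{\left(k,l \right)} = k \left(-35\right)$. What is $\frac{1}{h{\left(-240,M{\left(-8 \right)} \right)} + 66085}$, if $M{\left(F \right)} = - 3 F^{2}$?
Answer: $\frac{1}{74485} \approx 1.3426 \cdot 10^{-5}$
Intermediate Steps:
$h{\left(k,l \right)} = - 35 k$
$\frac{1}{h{\left(-240,M{\left(-8 \right)} \right)} + 66085} = \frac{1}{\left(-35\right) \left(-240\right) + 66085} = \frac{1}{8400 + 66085} = \frac{1}{74485}$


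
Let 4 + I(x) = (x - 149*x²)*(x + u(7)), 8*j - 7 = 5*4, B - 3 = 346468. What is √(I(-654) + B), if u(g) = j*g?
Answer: √160697433135/2 ≈ 2.0044e+5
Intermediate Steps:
B = 346471 (B = 3 + 346468 = 346471)
j = 27/8 (j = 7/8 + (5*4)/8 = 7/8 + (⅛)*20 = 7/8 + 5/2 = 27/8 ≈ 3.3750)
u(g) = 27*g/8
I(x) = -4 + (189/8 + x)*(x - 149*x²) (I(x) = -4 + (x - 149*x²)*(x + (27/8)*7) = -4 + (x - 149*x²)*(x + 189/8) = -4 + (x - 149*x²)*(189/8 + x) = -4 + (189/8 + x)*(x - 149*x²))
√(I(-654) + B) = √((-4 - 149*(-654)³ - 28153/8*(-654)² + (189/8)*(-654)) + 346471) = √((-4 - 149*(-279726264) - 28153/8*427716 - 61803/4) + 346471) = √((-4 + 41679213336 - 3010372137/2 - 61803/4) + 346471) = √(160696047251/4 + 346471) = √(160697433135/4) = √160697433135/2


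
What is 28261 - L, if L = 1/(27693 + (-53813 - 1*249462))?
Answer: 7788222903/275582 ≈ 28261.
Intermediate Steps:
L = -1/275582 (L = 1/(27693 + (-53813 - 249462)) = 1/(27693 - 303275) = 1/(-275582) = -1/275582 ≈ -3.6287e-6)
28261 - L = 28261 - 1*(-1/275582) = 28261 + 1/275582 = 7788222903/275582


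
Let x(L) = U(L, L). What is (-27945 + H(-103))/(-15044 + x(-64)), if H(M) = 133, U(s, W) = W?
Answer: 6953/3777 ≈ 1.8409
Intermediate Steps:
x(L) = L
(-27945 + H(-103))/(-15044 + x(-64)) = (-27945 + 133)/(-15044 - 64) = -27812/(-15108) = -27812*(-1/15108) = 6953/3777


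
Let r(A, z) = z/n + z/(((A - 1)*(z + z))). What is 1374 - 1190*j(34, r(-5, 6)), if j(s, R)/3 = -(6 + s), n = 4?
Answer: 144174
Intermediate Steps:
r(A, z) = 1/(2*(-1 + A)) + z/4 (r(A, z) = z/4 + z/(((A - 1)*(z + z))) = z*(¼) + z/(((-1 + A)*(2*z))) = z/4 + z/((2*z*(-1 + A))) = z/4 + z*(1/(2*z*(-1 + A))) = z/4 + 1/(2*(-1 + A)) = 1/(2*(-1 + A)) + z/4)
j(s, R) = -18 - 3*s (j(s, R) = 3*(-(6 + s)) = 3*(-6 - s) = -18 - 3*s)
1374 - 1190*j(34, r(-5, 6)) = 1374 - 1190*(-18 - 3*34) = 1374 - 1190*(-18 - 102) = 1374 - 1190*(-120) = 1374 + 142800 = 144174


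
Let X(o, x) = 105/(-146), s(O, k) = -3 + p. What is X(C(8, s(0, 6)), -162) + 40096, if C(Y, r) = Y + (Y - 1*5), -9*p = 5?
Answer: 5853911/146 ≈ 40095.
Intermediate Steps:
p = -5/9 (p = -⅑*5 = -5/9 ≈ -0.55556)
s(O, k) = -32/9 (s(O, k) = -3 - 5/9 = -32/9)
C(Y, r) = -5 + 2*Y (C(Y, r) = Y + (Y - 5) = Y + (-5 + Y) = -5 + 2*Y)
X(o, x) = -105/146 (X(o, x) = 105*(-1/146) = -105/146)
X(C(8, s(0, 6)), -162) + 40096 = -105/146 + 40096 = 5853911/146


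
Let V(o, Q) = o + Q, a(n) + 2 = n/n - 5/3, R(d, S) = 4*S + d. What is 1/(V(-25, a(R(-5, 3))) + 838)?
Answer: 3/2431 ≈ 0.0012341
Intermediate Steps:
R(d, S) = d + 4*S
a(n) = -8/3 (a(n) = -2 + (n/n - 5/3) = -2 + (1 - 5*⅓) = -2 + (1 - 5/3) = -2 - ⅔ = -8/3)
V(o, Q) = Q + o
1/(V(-25, a(R(-5, 3))) + 838) = 1/((-8/3 - 25) + 838) = 1/(-83/3 + 838) = 1/(2431/3) = 3/2431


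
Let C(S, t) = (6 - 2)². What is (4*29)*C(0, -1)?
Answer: 1856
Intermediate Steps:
C(S, t) = 16 (C(S, t) = 4² = 16)
(4*29)*C(0, -1) = (4*29)*16 = 116*16 = 1856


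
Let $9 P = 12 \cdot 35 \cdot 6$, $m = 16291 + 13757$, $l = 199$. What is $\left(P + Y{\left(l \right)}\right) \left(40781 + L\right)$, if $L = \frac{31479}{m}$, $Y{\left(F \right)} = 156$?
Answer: $\frac{44523555801}{2504} \approx 1.7781 \cdot 10^{7}$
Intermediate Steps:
$m = 30048$
$P = 280$ ($P = \frac{12 \cdot 35 \cdot 6}{9} = \frac{420 \cdot 6}{9} = \frac{1}{9} \cdot 2520 = 280$)
$L = \frac{10493}{10016}$ ($L = \frac{31479}{30048} = 31479 \cdot \frac{1}{30048} = \frac{10493}{10016} \approx 1.0476$)
$\left(P + Y{\left(l \right)}\right) \left(40781 + L\right) = \left(280 + 156\right) \left(40781 + \frac{10493}{10016}\right) = 436 \cdot \frac{408472989}{10016} = \frac{44523555801}{2504}$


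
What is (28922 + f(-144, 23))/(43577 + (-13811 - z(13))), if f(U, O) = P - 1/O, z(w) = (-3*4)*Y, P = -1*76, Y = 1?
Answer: 663457/684894 ≈ 0.96870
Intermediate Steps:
P = -76
z(w) = -12 (z(w) = -3*4*1 = -12*1 = -12)
f(U, O) = -76 - 1/O
(28922 + f(-144, 23))/(43577 + (-13811 - z(13))) = (28922 + (-76 - 1/23))/(43577 + (-13811 - 1*(-12))) = (28922 + (-76 - 1*1/23))/(43577 + (-13811 + 12)) = (28922 + (-76 - 1/23))/(43577 - 13799) = (28922 - 1749/23)/29778 = (663457/23)*(1/29778) = 663457/684894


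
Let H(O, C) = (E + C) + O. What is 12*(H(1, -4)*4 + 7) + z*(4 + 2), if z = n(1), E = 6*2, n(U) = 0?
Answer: 516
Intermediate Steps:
E = 12
z = 0
H(O, C) = 12 + C + O (H(O, C) = (12 + C) + O = 12 + C + O)
12*(H(1, -4)*4 + 7) + z*(4 + 2) = 12*((12 - 4 + 1)*4 + 7) + 0*(4 + 2) = 12*(9*4 + 7) + 0*6 = 12*(36 + 7) + 0 = 12*43 + 0 = 516 + 0 = 516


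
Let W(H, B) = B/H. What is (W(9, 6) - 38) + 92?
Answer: 164/3 ≈ 54.667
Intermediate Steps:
(W(9, 6) - 38) + 92 = (6/9 - 38) + 92 = (6*(1/9) - 38) + 92 = (2/3 - 38) + 92 = -112/3 + 92 = 164/3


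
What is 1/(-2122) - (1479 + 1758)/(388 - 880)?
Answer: 1144737/174004 ≈ 6.5788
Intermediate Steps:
1/(-2122) - (1479 + 1758)/(388 - 880) = -1/2122 - 3237/(-492) = -1/2122 - 3237*(-1)/492 = -1/2122 - 1*(-1079/164) = -1/2122 + 1079/164 = 1144737/174004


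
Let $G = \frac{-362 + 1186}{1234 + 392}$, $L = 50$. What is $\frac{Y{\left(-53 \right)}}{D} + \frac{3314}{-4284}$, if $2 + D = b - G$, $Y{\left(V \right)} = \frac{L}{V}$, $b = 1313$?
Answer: $- \frac{93654288151}{120954119706} \approx -0.7743$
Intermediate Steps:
$G = \frac{412}{813}$ ($G = \frac{824}{1626} = 824 \cdot \frac{1}{1626} = \frac{412}{813} \approx 0.50677$)
$Y{\left(V \right)} = \frac{50}{V}$
$D = \frac{1065431}{813}$ ($D = -2 + \left(1313 - \frac{412}{813}\right) = -2 + \frac{1067057}{813} = \frac{1065431}{813} \approx 1310.5$)
$\frac{Y{\left(-53 \right)}}{D} + \frac{3314}{-4284} = \frac{50 \frac{1}{-53}}{\frac{1065431}{813}} + \frac{3314}{-4284} = 50 \left(- \frac{1}{53}\right) \frac{813}{1065431} + 3314 \left(- \frac{1}{4284}\right) = \left(- \frac{50}{53}\right) \frac{813}{1065431} - \frac{1657}{2142} = - \frac{40650}{56467843} - \frac{1657}{2142} = - \frac{93654288151}{120954119706}$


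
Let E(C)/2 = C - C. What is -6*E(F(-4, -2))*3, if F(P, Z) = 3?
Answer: 0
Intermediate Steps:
E(C) = 0 (E(C) = 2*(C - C) = 2*0 = 0)
-6*E(F(-4, -2))*3 = -6*0*3 = 0*3 = 0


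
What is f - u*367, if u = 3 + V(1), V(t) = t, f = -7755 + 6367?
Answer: -2856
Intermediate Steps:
f = -1388
u = 4 (u = 3 + 1 = 4)
f - u*367 = -1388 - 4*367 = -1388 - 1*1468 = -1388 - 1468 = -2856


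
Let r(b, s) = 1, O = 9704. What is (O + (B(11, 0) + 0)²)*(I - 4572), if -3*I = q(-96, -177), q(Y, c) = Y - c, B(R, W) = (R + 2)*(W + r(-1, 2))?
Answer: -45405927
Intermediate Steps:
B(R, W) = (1 + W)*(2 + R) (B(R, W) = (R + 2)*(W + 1) = (2 + R)*(1 + W) = (1 + W)*(2 + R))
I = -27 (I = -(-96 - 1*(-177))/3 = -(-96 + 177)/3 = -⅓*81 = -27)
(O + (B(11, 0) + 0)²)*(I - 4572) = (9704 + ((2 + 11 + 2*0 + 11*0) + 0)²)*(-27 - 4572) = (9704 + ((2 + 11 + 0 + 0) + 0)²)*(-4599) = (9704 + (13 + 0)²)*(-4599) = (9704 + 13²)*(-4599) = (9704 + 169)*(-4599) = 9873*(-4599) = -45405927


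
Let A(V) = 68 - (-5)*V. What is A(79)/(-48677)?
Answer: -463/48677 ≈ -0.0095117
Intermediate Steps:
A(V) = 68 + 5*V
A(79)/(-48677) = (68 + 5*79)/(-48677) = (68 + 395)*(-1/48677) = 463*(-1/48677) = -463/48677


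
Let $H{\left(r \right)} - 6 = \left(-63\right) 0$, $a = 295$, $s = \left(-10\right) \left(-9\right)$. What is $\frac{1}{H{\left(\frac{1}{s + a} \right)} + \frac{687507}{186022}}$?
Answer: $\frac{186022}{1803639} \approx 0.10314$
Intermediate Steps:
$s = 90$
$H{\left(r \right)} = 6$ ($H{\left(r \right)} = 6 - 0 = 6 + 0 = 6$)
$\frac{1}{H{\left(\frac{1}{s + a} \right)} + \frac{687507}{186022}} = \frac{1}{6 + \frac{687507}{186022}} = \frac{1}{\frac{1803639}{186022}} = \frac{186022}{1803639}$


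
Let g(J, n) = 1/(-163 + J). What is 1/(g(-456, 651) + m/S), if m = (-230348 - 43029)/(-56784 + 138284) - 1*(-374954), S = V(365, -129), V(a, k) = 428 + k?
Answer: 15084101500/18915673280137 ≈ 0.00079744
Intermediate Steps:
S = 299 (S = 428 - 129 = 299)
m = 30558477623/81500 (m = -273377/81500 + 374954 = 30558477623/81500 ≈ 3.7495e+5)
1/(g(-456, 651) + m/S) = 1/(1/(-163 - 456) + (30558477623/81500)/299) = 1/(1/(-619) + (30558477623/81500)*(1/299)) = 1/(-1/619 + 30558477623/24368500) = 1/(18915673280137/15084101500) = 15084101500/18915673280137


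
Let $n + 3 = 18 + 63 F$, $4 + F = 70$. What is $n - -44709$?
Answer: $48882$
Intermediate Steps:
$F = 66$ ($F = -4 + 70 = 66$)
$n = 4173$ ($n = -3 + \left(18 + 63 \cdot 66\right) = -3 + \left(18 + 4158\right) = -3 + 4176 = 4173$)
$n - -44709 = 4173 - -44709 = 4173 + 44709 = 48882$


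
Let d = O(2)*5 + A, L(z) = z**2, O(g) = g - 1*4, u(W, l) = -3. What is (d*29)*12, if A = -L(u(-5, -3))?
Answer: -6612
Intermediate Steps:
O(g) = -4 + g (O(g) = g - 4 = -4 + g)
A = -9 (A = -1*(-3)**2 = -1*9 = -9)
d = -19 (d = (-4 + 2)*5 - 9 = -2*5 - 9 = -10 - 9 = -19)
(d*29)*12 = -19*29*12 = -551*12 = -6612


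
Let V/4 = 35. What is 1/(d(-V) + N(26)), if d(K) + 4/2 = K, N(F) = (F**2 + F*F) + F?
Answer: 1/1236 ≈ 0.00080906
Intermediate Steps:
V = 140 (V = 4*35 = 140)
N(F) = F + 2*F**2 (N(F) = (F**2 + F**2) + F = 2*F**2 + F = F + 2*F**2)
d(K) = -2 + K
1/(d(-V) + N(26)) = 1/((-2 - 1*140) + 26*(1 + 2*26)) = 1/((-2 - 140) + 26*(1 + 52)) = 1/(-142 + 26*53) = 1/(-142 + 1378) = 1/1236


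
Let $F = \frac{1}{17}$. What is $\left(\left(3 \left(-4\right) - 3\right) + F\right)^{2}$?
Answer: $\frac{64516}{289} \approx 223.24$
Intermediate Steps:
$F = \frac{1}{17} \approx 0.058824$
$\left(\left(3 \left(-4\right) - 3\right) + F\right)^{2} = \left(\left(3 \left(-4\right) - 3\right) + \frac{1}{17}\right)^{2} = \left(\left(-12 - 3\right) + \frac{1}{17}\right)^{2} = \left(-15 + \frac{1}{17}\right)^{2} = \left(- \frac{254}{17}\right)^{2} = \frac{64516}{289}$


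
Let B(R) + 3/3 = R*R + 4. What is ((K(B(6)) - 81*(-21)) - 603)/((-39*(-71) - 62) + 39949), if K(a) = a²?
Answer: 2619/42656 ≈ 0.061398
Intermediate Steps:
B(R) = 3 + R² (B(R) = -1 + (R*R + 4) = -1 + (R² + 4) = -1 + (4 + R²) = 3 + R²)
((K(B(6)) - 81*(-21)) - 603)/((-39*(-71) - 62) + 39949) = (((3 + 6²)² - 81*(-21)) - 603)/((-39*(-71) - 62) + 39949) = (((3 + 36)² + 1701) - 603)/((2769 - 62) + 39949) = ((39² + 1701) - 603)/(2707 + 39949) = ((1521 + 1701) - 603)/42656 = (3222 - 603)*(1/42656) = 2619*(1/42656) = 2619/42656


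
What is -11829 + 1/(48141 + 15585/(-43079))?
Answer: -24531578160187/2073850554 ≈ -11829.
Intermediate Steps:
-11829 + 1/(48141 + 15585/(-43079)) = -11829 + 1/(48141 + 15585*(-1/43079)) = -11829 + 1/(48141 - 15585/43079) = -11829 + 1/(2073850554/43079) = -11829 + 43079/2073850554 = -24531578160187/2073850554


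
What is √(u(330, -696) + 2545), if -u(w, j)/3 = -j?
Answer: √457 ≈ 21.378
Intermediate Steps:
u(w, j) = 3*j (u(w, j) = -(-3)*j = 3*j)
√(u(330, -696) + 2545) = √(3*(-696) + 2545) = √(-2088 + 2545) = √457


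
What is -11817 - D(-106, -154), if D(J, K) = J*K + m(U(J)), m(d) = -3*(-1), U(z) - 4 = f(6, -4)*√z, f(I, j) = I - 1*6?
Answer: -28144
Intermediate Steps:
f(I, j) = -6 + I (f(I, j) = I - 6 = -6 + I)
U(z) = 4 (U(z) = 4 + (-6 + 6)*√z = 4 + 0*√z = 4 + 0 = 4)
m(d) = 3
D(J, K) = 3 + J*K (D(J, K) = J*K + 3 = 3 + J*K)
-11817 - D(-106, -154) = -11817 - (3 - 106*(-154)) = -11817 - (3 + 16324) = -11817 - 1*16327 = -11817 - 16327 = -28144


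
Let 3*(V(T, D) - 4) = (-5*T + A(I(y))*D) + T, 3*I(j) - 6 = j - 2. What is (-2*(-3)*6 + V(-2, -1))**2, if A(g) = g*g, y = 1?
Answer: 1270129/729 ≈ 1742.3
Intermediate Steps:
I(j) = 4/3 + j/3 (I(j) = 2 + (j - 2)/3 = 2 + (-2 + j)/3 = 2 + (-2/3 + j/3) = 4/3 + j/3)
A(g) = g**2
V(T, D) = 4 - 4*T/3 + 25*D/27 (V(T, D) = 4 + ((-5*T + (4/3 + (1/3)*1)**2*D) + T)/3 = 4 + ((-5*T + (4/3 + 1/3)**2*D) + T)/3 = 4 + ((-5*T + (5/3)**2*D) + T)/3 = 4 + ((-5*T + 25*D/9) + T)/3 = 4 + (-4*T + 25*D/9)/3 = 4 + (-4*T/3 + 25*D/27) = 4 - 4*T/3 + 25*D/27)
(-2*(-3)*6 + V(-2, -1))**2 = (-2*(-3)*6 + (4 - 4/3*(-2) + (25/27)*(-1)))**2 = (6*6 + (4 + 8/3 - 25/27))**2 = (36 + 155/27)**2 = (1127/27)**2 = 1270129/729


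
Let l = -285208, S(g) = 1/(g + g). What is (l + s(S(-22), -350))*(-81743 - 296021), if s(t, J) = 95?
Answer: 107705427332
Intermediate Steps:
S(g) = 1/(2*g)
(l + s(S(-22), -350))*(-81743 - 296021) = (-285208 + 95)*(-81743 - 296021) = -285113*(-377764) = 107705427332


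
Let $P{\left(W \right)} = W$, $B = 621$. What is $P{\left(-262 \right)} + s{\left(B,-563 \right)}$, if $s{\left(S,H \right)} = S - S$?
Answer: $-262$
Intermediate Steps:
$s{\left(S,H \right)} = 0$
$P{\left(-262 \right)} + s{\left(B,-563 \right)} = -262 + 0 = -262$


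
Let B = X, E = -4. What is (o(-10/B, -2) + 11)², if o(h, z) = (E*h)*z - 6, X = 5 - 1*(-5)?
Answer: 9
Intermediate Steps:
X = 10 (X = 5 + 5 = 10)
B = 10
o(h, z) = -6 - 4*h*z (o(h, z) = (-4*h)*z - 6 = -4*h*z - 6 = -6 - 4*h*z)
(o(-10/B, -2) + 11)² = ((-6 - 4*(-10/10)*(-2)) + 11)² = ((-6 - 4*(-10*⅒)*(-2)) + 11)² = ((-6 - 4*(-1)*(-2)) + 11)² = ((-6 - 8) + 11)² = (-14 + 11)² = (-3)² = 9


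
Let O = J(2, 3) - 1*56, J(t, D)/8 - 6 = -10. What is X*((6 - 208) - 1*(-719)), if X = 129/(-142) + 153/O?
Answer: -777333/568 ≈ -1368.5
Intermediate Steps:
J(t, D) = -32 (J(t, D) = 48 + 8*(-10) = 48 - 80 = -32)
O = -88 (O = -32 - 1*56 = -32 - 56 = -88)
X = -16539/6248 (X = 129/(-142) + 153/(-88) = 129*(-1/142) + 153*(-1/88) = -129/142 - 153/88 = -16539/6248 ≈ -2.6471)
X*((6 - 208) - 1*(-719)) = -16539*((6 - 208) - 1*(-719))/6248 = -16539*(-202 + 719)/6248 = -16539/6248*517 = -777333/568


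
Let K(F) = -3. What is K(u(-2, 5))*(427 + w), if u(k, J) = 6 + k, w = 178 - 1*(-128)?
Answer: -2199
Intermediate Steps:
w = 306 (w = 178 + 128 = 306)
K(u(-2, 5))*(427 + w) = -3*(427 + 306) = -3*733 = -2199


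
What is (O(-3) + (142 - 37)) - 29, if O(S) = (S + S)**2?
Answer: 112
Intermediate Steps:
O(S) = 4*S**2 (O(S) = (2*S)**2 = 4*S**2)
(O(-3) + (142 - 37)) - 29 = (4*(-3)**2 + (142 - 37)) - 29 = (4*9 + 105) - 29 = (36 + 105) - 29 = 141 - 29 = 112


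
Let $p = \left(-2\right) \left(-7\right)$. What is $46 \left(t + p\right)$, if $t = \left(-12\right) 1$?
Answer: $92$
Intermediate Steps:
$p = 14$
$t = -12$
$46 \left(t + p\right) = 46 \left(-12 + 14\right) = 46 \cdot 2 = 92$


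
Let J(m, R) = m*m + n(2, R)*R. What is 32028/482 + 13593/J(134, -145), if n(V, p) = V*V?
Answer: 93845059/1395872 ≈ 67.230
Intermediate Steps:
n(V, p) = V²
J(m, R) = m² + 4*R (J(m, R) = m*m + 2²*R = m² + 4*R)
32028/482 + 13593/J(134, -145) = 32028/482 + 13593/(134² + 4*(-145)) = 32028*(1/482) + 13593/(17956 - 580) = 16014/241 + 13593/17376 = 16014/241 + 13593*(1/17376) = 16014/241 + 4531/5792 = 93845059/1395872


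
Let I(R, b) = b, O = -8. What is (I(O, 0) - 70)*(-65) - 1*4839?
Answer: -289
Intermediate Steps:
(I(O, 0) - 70)*(-65) - 1*4839 = (0 - 70)*(-65) - 1*4839 = -70*(-65) - 4839 = 4550 - 4839 = -289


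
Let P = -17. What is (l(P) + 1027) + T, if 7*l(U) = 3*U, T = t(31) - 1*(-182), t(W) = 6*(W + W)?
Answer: 11016/7 ≈ 1573.7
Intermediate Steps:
t(W) = 12*W (t(W) = 6*(2*W) = 12*W)
T = 554 (T = 12*31 - 1*(-182) = 372 + 182 = 554)
l(U) = 3*U/7 (l(U) = (3*U)/7 = 3*U/7)
(l(P) + 1027) + T = ((3/7)*(-17) + 1027) + 554 = (-51/7 + 1027) + 554 = 7138/7 + 554 = 11016/7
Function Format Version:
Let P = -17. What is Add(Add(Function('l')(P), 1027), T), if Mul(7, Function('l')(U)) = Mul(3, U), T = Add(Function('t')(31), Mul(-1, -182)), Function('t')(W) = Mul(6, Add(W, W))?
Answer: Rational(11016, 7) ≈ 1573.7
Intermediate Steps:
Function('t')(W) = Mul(12, W) (Function('t')(W) = Mul(6, Mul(2, W)) = Mul(12, W))
T = 554 (T = Add(Mul(12, 31), Mul(-1, -182)) = Add(372, 182) = 554)
Function('l')(U) = Mul(Rational(3, 7), U) (Function('l')(U) = Mul(Rational(1, 7), Mul(3, U)) = Mul(Rational(3, 7), U))
Add(Add(Function('l')(P), 1027), T) = Add(Add(Mul(Rational(3, 7), -17), 1027), 554) = Add(Add(Rational(-51, 7), 1027), 554) = Add(Rational(7138, 7), 554) = Rational(11016, 7)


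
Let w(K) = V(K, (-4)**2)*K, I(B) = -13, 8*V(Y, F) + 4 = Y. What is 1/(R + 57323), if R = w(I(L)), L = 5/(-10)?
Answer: 8/458805 ≈ 1.7437e-5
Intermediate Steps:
V(Y, F) = -1/2 + Y/8
L = -1/2 (L = 5*(-1/10) = -1/2 ≈ -0.50000)
w(K) = K*(-1/2 + K/8) (w(K) = (-1/2 + K/8)*K = K*(-1/2 + K/8))
R = 221/8 (R = (1/8)*(-13)*(-4 - 13) = (1/8)*(-13)*(-17) = 221/8 ≈ 27.625)
1/(R + 57323) = 1/(221/8 + 57323) = 1/(458805/8) = 8/458805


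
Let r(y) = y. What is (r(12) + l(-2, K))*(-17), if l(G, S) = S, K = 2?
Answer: -238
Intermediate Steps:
(r(12) + l(-2, K))*(-17) = (12 + 2)*(-17) = 14*(-17) = -238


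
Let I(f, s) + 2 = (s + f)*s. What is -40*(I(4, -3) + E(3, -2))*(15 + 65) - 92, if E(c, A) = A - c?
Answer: 31908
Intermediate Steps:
I(f, s) = -2 + s*(f + s) (I(f, s) = -2 + (s + f)*s = -2 + (f + s)*s = -2 + s*(f + s))
-40*(I(4, -3) + E(3, -2))*(15 + 65) - 92 = -40*((-2 + (-3)**2 + 4*(-3)) + (-2 - 1*3))*(15 + 65) - 92 = -40*((-2 + 9 - 12) + (-2 - 3))*80 - 92 = -40*(-5 - 5)*80 - 92 = -(-400)*80 - 92 = -40*(-800) - 92 = 32000 - 92 = 31908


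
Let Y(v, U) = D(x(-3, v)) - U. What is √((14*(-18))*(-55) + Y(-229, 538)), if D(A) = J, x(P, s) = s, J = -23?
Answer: √13299 ≈ 115.32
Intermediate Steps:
D(A) = -23
Y(v, U) = -23 - U
√((14*(-18))*(-55) + Y(-229, 538)) = √((14*(-18))*(-55) + (-23 - 1*538)) = √(-252*(-55) + (-23 - 538)) = √(13860 - 561) = √13299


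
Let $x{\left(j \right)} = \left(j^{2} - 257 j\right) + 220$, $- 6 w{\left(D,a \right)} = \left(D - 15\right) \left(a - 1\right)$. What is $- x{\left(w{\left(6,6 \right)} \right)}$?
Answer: $\frac{6605}{4} \approx 1651.3$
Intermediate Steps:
$w{\left(D,a \right)} = - \frac{\left(-1 + a\right) \left(-15 + D\right)}{6}$ ($w{\left(D,a \right)} = - \frac{\left(D - 15\right) \left(a - 1\right)}{6} = - \frac{\left(-15 + D\right) \left(-1 + a\right)}{6} = - \frac{\left(-1 + a\right) \left(-15 + D\right)}{6}$)
$x{\left(j \right)} = 220 + j^{2} - 257 j$
$- x{\left(w{\left(6,6 \right)} \right)} = - (220 + \left(- \frac{5}{2} + \frac{1}{6} \cdot 6 + \frac{5}{2} \cdot 6 - 1 \cdot 6\right)^{2} - 257 \left(- \frac{5}{2} + \frac{1}{6} \cdot 6 + \frac{5}{2} \cdot 6 - 1 \cdot 6\right)) = - (220 + \left(- \frac{5}{2} + 1 + 15 - 6\right)^{2} - 257 \left(- \frac{5}{2} + 1 + 15 - 6\right)) = - (220 + \left(\frac{15}{2}\right)^{2} - \frac{3855}{2}) = - (220 + \frac{225}{4} - \frac{3855}{2}) = \left(-1\right) \left(- \frac{6605}{4}\right) = \frac{6605}{4}$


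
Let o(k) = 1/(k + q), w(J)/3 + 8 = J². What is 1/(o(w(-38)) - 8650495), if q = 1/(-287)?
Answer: -1236395/10695428765238 ≈ -1.1560e-7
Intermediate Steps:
q = -1/287 ≈ -0.0034843
w(J) = -24 + 3*J²
o(k) = 1/(-1/287 + k) (o(k) = 1/(k - 1/287) = 1/(-1/287 + k))
1/(o(w(-38)) - 8650495) = 1/(287/(-1 + 287*(-24 + 3*(-38)²)) - 8650495) = 1/(287/(-1 + 287*(-24 + 3*1444)) - 8650495) = 1/(287/(-1 + 287*(-24 + 4332)) - 8650495) = 1/(287/(-1 + 287*4308) - 8650495) = 1/(287/(-1 + 1236396) - 8650495) = 1/(287/1236395 - 8650495) = 1/(-10695428765238/1236395) = -1236395/10695428765238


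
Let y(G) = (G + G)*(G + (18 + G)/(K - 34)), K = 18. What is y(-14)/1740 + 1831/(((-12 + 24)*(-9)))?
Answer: -65476/3915 ≈ -16.724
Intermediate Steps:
y(G) = 2*G*(-9/8 + 15*G/16) (y(G) = (G + G)*(G + (18 + G)/(18 - 34)) = (2*G)*(G + (18 + G)/(-16)) = (2*G)*(G + (18 + G)*(-1/16)) = (2*G)*(G + (-9/8 - G/16)) = (2*G)*(-9/8 + 15*G/16) = 2*G*(-9/8 + 15*G/16))
y(-14)/1740 + 1831/(((-12 + 24)*(-9))) = ((3/8)*(-14)*(-6 + 5*(-14)))/1740 + 1831/(((-12 + 24)*(-9))) = ((3/8)*(-14)*(-6 - 70))*(1/1740) + 1831/((12*(-9))) = ((3/8)*(-14)*(-76))*(1/1740) + 1831/(-108) = 399*(1/1740) + 1831*(-1/108) = 133/580 - 1831/108 = -65476/3915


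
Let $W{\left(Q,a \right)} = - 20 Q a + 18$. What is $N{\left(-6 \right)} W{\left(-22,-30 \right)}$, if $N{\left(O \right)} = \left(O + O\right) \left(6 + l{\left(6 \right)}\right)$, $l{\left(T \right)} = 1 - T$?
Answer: $158184$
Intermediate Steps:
$W{\left(Q,a \right)} = 18 - 20 Q a$ ($W{\left(Q,a \right)} = - 20 Q a + 18 = 18 - 20 Q a$)
$N{\left(O \right)} = 2 O$ ($N{\left(O \right)} = \left(O + O\right) \left(6 + \left(1 - 6\right)\right) = 2 O \left(6 + \left(1 - 6\right)\right) = 2 O \left(6 - 5\right) = 2 O 1 = 2 O$)
$N{\left(-6 \right)} W{\left(-22,-30 \right)} = 2 \left(-6\right) \left(18 - \left(-440\right) \left(-30\right)\right) = - 12 \left(18 - 13200\right) = \left(-12\right) \left(-13182\right) = 158184$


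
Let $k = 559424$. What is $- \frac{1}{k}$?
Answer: $- \frac{1}{559424} \approx -1.7876 \cdot 10^{-6}$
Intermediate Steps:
$- \frac{1}{k} = - \frac{1}{559424}$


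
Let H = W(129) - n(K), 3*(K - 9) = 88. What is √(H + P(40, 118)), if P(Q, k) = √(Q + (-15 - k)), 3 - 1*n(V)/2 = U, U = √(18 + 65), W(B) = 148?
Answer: √(142 + 2*√83 + I*√93) ≈ 12.664 + 0.38076*I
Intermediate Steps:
K = 115/3 (K = 9 + (⅓)*88 = 9 + 88/3 = 115/3 ≈ 38.333)
U = √83 ≈ 9.1104
n(V) = 6 - 2*√83
P(Q, k) = √(-15 + Q - k)
H = 142 + 2*√83 (H = 148 - (6 - 2*√83) = 148 + (-6 + 2*√83) = 142 + 2*√83 ≈ 160.22)
√(H + P(40, 118)) = √((142 + 2*√83) + √(-15 + 40 - 1*118)) = √((142 + 2*√83) + √(-15 + 40 - 118)) = √((142 + 2*√83) + √(-93)) = √((142 + 2*√83) + I*√93) = √(142 + 2*√83 + I*√93)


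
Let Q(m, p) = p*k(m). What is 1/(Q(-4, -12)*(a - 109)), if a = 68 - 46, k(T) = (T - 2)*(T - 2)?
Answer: 1/37584 ≈ 2.6607e-5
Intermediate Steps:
k(T) = (-2 + T)² (k(T) = (-2 + T)*(-2 + T) = (-2 + T)²)
a = 22
Q(m, p) = p*(-2 + m)²
1/(Q(-4, -12)*(a - 109)) = 1/((-12*(-2 - 4)²)*(22 - 109)) = 1/(-12*(-6)²*(-87)) = 1/(-12*36*(-87)) = 1/(-432*(-87)) = 1/37584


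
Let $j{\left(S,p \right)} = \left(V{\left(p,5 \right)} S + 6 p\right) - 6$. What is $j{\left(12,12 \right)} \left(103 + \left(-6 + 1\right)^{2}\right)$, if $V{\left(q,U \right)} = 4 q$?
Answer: $82176$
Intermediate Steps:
$j{\left(S,p \right)} = -6 + 6 p + 4 S p$ ($j{\left(S,p \right)} = \left(4 p S + 6 p\right) - 6 = \left(4 S p + 6 p\right) - 6 = \left(6 p + 4 S p\right) - 6 = -6 + 6 p + 4 S p$)
$j{\left(12,12 \right)} \left(103 + \left(-6 + 1\right)^{2}\right) = \left(-6 + 6 \cdot 12 + 4 \cdot 12 \cdot 12\right) \left(103 + \left(-6 + 1\right)^{2}\right) = \left(-6 + 72 + 576\right) \left(103 + \left(-5\right)^{2}\right) = 642 \left(103 + 25\right) = 642 \cdot 128 = 82176$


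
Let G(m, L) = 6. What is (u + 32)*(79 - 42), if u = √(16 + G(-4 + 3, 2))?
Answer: 1184 + 37*√22 ≈ 1357.5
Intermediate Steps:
u = √22 (u = √(16 + 6) = √22 ≈ 4.6904)
(u + 32)*(79 - 42) = (√22 + 32)*(79 - 42) = (32 + √22)*37 = 1184 + 37*√22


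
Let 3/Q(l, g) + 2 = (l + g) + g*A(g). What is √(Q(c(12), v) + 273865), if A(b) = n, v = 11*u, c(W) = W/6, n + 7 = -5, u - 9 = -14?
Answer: 2*√207110410/55 ≈ 523.32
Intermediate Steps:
u = -5 (u = 9 - 14 = -5)
n = -12 (n = -7 - 5 = -12)
c(W) = W/6 (c(W) = W*(⅙) = W/6)
v = -55 (v = 11*(-5) = -55)
A(b) = -12
Q(l, g) = 3/(-2 + l - 11*g) (Q(l, g) = 3/(-2 + ((l + g) + g*(-12))) = 3/(-2 + ((g + l) - 12*g)) = 3/(-2 + (l - 11*g)) = 3/(-2 + l - 11*g))
√(Q(c(12), v) + 273865) = √(3/(-2 + (⅙)*12 - 11*(-55)) + 273865) = √(3/(-2 + 2 + 605) + 273865) = √(3/605 + 273865) = √(165688328/605) = 2*√207110410/55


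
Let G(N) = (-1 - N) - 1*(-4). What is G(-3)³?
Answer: 216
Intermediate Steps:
G(N) = 3 - N (G(N) = (-1 - N) + 4 = 3 - N)
G(-3)³ = (3 - 1*(-3))³ = (3 + 3)³ = 6³ = 216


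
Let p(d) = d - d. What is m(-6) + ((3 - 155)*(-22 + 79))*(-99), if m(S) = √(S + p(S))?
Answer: 857736 + I*√6 ≈ 8.5774e+5 + 2.4495*I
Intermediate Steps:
p(d) = 0
m(S) = √S (m(S) = √(S + 0) = √S)
m(-6) + ((3 - 155)*(-22 + 79))*(-99) = √(-6) + ((3 - 155)*(-22 + 79))*(-99) = I*√6 - 152*57*(-99) = I*√6 - 8664*(-99) = I*√6 + 857736 = 857736 + I*√6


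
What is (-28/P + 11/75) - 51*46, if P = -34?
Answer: -2989913/1275 ≈ -2345.0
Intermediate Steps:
(-28/P + 11/75) - 51*46 = (-28/(-34) + 11/75) - 51*46 = (-28*(-1/34) + 11*(1/75)) - 2346 = (14/17 + 11/75) - 2346 = 1237/1275 - 2346 = -2989913/1275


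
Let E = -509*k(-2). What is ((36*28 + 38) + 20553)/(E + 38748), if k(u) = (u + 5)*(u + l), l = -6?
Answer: 21599/50964 ≈ 0.42381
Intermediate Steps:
k(u) = (-6 + u)*(5 + u) (k(u) = (u + 5)*(u - 6) = (5 + u)*(-6 + u) = (-6 + u)*(5 + u))
E = 12216 (E = -509*(-30 + (-2)² - 1*(-2)) = -509*(-30 + 4 + 2) = -509*(-24) = 12216)
((36*28 + 38) + 20553)/(E + 38748) = ((36*28 + 38) + 20553)/(12216 + 38748) = ((1008 + 38) + 20553)/50964 = (1046 + 20553)*(1/50964) = 21599*(1/50964) = 21599/50964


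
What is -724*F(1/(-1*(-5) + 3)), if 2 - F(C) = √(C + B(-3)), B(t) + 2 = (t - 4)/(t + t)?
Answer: -1448 + 181*I*√102/3 ≈ -1448.0 + 609.34*I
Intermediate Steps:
B(t) = -2 + (-4 + t)/(2*t) (B(t) = -2 + (t - 4)/(t + t) = -2 + (-4 + t)/((2*t)) = -2 + (-4 + t)*(1/(2*t)) = -2 + (-4 + t)/(2*t))
F(C) = 2 - √(-⅚ + C) (F(C) = 2 - √(C + (-3/2 - 2/(-3))) = 2 - √(C + (-3/2 - 2*(-⅓))) = 2 - √(C + (-3/2 + ⅔)) = 2 - √(C - ⅚) = 2 - √(-⅚ + C))
-724*F(1/(-1*(-5) + 3)) = -724*(2 - √(-30 + 36/(-1*(-5) + 3))/6) = -724*(2 - √(-30 + 36/(5 + 3))/6) = -724*(2 - √(-30 + 36/8)/6) = -724*(2 - √(-30 + 36*(⅛))/6) = -724*(2 - √(-30 + 9/2)/6) = -724*(2 - I*√102/12) = -181*(8 - I*√102/3) = -1448 + 181*I*√102/3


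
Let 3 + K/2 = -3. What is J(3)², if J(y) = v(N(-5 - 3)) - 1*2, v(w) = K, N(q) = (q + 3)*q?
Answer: 196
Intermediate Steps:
N(q) = q*(3 + q) (N(q) = (3 + q)*q = q*(3 + q))
K = -12 (K = -6 + 2*(-3) = -6 - 6 = -12)
v(w) = -12
J(y) = -14 (J(y) = -12 - 1*2 = -12 - 2 = -14)
J(3)² = (-14)² = 196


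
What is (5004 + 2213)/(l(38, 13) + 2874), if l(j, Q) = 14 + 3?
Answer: 1031/413 ≈ 2.4964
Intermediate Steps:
l(j, Q) = 17
(5004 + 2213)/(l(38, 13) + 2874) = (5004 + 2213)/(17 + 2874) = 7217/2891 = 7217*(1/2891) = 1031/413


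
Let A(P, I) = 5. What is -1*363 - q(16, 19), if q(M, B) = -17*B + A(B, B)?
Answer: -45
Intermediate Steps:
q(M, B) = 5 - 17*B (q(M, B) = -17*B + 5 = 5 - 17*B)
-1*363 - q(16, 19) = -1*363 - (5 - 17*19) = -363 - (5 - 323) = -363 - 1*(-318) = -363 + 318 = -45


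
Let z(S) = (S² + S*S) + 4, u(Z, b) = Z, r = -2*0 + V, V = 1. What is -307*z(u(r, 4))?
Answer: -1842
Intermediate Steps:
r = 1 (r = -2*0 + 1 = 0 + 1 = 1)
z(S) = 4 + 2*S² (z(S) = (S² + S²) + 4 = 2*S² + 4 = 4 + 2*S²)
-307*z(u(r, 4)) = -307*(4 + 2*1²) = -307*(4 + 2*1) = -307*(4 + 2) = -307*6 = -1842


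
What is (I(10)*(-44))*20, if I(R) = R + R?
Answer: -17600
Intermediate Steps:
I(R) = 2*R
(I(10)*(-44))*20 = ((2*10)*(-44))*20 = (20*(-44))*20 = -880*20 = -17600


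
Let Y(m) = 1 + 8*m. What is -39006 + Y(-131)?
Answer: -40053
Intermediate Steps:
-39006 + Y(-131) = -39006 + (1 + 8*(-131)) = -39006 + (1 - 1048) = -39006 - 1047 = -40053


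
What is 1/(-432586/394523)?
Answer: -394523/432586 ≈ -0.91201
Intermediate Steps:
1/(-432586/394523) = -394523/432586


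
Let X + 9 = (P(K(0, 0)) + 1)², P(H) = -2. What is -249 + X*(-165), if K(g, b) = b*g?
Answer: 1071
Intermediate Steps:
X = -8 (X = -9 + (-2 + 1)² = -9 + (-1)² = -9 + 1 = -8)
-249 + X*(-165) = -249 - 8*(-165) = -249 + 1320 = 1071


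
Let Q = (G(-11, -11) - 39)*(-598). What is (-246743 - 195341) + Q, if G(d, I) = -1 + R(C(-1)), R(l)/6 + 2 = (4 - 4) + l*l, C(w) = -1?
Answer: -414576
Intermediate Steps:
R(l) = -12 + 6*l² (R(l) = -12 + 6*((4 - 4) + l*l) = -12 + 6*(0 + l²) = -12 + 6*l²)
G(d, I) = -7 (G(d, I) = -1 + (-12 + 6*(-1)²) = -1 + (-12 + 6*1) = -1 + (-12 + 6) = -1 - 6 = -7)
Q = 27508 (Q = (-7 - 39)*(-598) = -46*(-598) = 27508)
(-246743 - 195341) + Q = (-246743 - 195341) + 27508 = -442084 + 27508 = -414576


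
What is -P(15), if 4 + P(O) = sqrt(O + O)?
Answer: 4 - sqrt(30) ≈ -1.4772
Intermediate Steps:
P(O) = -4 + sqrt(2)*sqrt(O) (P(O) = -4 + sqrt(O + O) = -4 + sqrt(2*O) = -4 + sqrt(2)*sqrt(O))
-P(15) = -(-4 + sqrt(2)*sqrt(15)) = -(-4 + sqrt(30)) = 4 - sqrt(30)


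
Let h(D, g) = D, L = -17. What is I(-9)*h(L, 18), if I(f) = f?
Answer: 153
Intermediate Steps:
I(-9)*h(L, 18) = -9*(-17) = 153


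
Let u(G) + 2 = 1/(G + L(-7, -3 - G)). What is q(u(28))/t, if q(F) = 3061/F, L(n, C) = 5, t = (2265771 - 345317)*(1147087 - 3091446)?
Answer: 101013/242713381234090 ≈ 4.1618e-10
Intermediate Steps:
t = -3734052018986 (t = 1920454*(-1944359) = -3734052018986)
u(G) = -2 + 1/(5 + G) (u(G) = -2 + 1/(G + 5) = -2 + 1/(5 + G))
q(u(28))/t = (3061/(((-9 - 2*28)/(5 + 28))))/(-3734052018986) = (3061/(((-9 - 56)/33)))*(-1/3734052018986) = (3061/(((1/33)*(-65))))*(-1/3734052018986) = (3061/(-65/33))*(-1/3734052018986) = (3061*(-33/65))*(-1/3734052018986) = -101013/65*(-1/3734052018986) = 101013/242713381234090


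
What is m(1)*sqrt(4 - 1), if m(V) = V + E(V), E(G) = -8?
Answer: -7*sqrt(3) ≈ -12.124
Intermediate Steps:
m(V) = -8 + V (m(V) = V - 8 = -8 + V)
m(1)*sqrt(4 - 1) = (-8 + 1)*sqrt(4 - 1) = -7*sqrt(3)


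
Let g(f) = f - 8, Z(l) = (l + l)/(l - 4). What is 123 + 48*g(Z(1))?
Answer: -293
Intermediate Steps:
Z(l) = 2*l/(-4 + l) (Z(l) = (2*l)/(-4 + l) = 2*l/(-4 + l))
g(f) = -8 + f
123 + 48*g(Z(1)) = 123 + 48*(-8 + 2*1/(-4 + 1)) = 123 + 48*(-8 + 2*1/(-3)) = 123 + 48*(-8 + 2*1*(-1/3)) = 123 + 48*(-8 - 2/3) = 123 + 48*(-26/3) = 123 - 416 = -293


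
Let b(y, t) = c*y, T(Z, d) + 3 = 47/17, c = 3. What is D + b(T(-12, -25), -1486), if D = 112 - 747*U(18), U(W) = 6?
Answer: -74302/17 ≈ -4370.7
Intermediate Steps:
T(Z, d) = -4/17 (T(Z, d) = -3 + 47/17 = -4/17)
b(y, t) = 3*y
D = -4370 (D = 112 - 747*6 = 112 - 4482 = -4370)
D + b(T(-12, -25), -1486) = -4370 + 3*(-4/17) = -4370 - 12/17 = -74302/17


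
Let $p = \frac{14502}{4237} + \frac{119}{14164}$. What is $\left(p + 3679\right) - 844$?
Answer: $\frac{170342391311}{60012868} \approx 2838.4$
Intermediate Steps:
$p = \frac{205910531}{60012868}$ ($p = 14502 \cdot \frac{1}{4237} + 119 \cdot \frac{1}{14164} = \frac{14502}{4237} + \frac{119}{14164} = \frac{205910531}{60012868} \approx 3.4311$)
$\left(p + 3679\right) - 844 = \left(\frac{205910531}{60012868} + 3679\right) - 844 = \frac{220993251903}{60012868} - 844 = \frac{170342391311}{60012868}$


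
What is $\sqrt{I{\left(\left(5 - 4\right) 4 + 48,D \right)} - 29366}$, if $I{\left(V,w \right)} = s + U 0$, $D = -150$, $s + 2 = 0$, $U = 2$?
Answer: $2 i \sqrt{7342} \approx 171.37 i$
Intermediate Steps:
$s = -2$ ($s = -2 + 0 = -2$)
$I{\left(V,w \right)} = -2$ ($I{\left(V,w \right)} = -2 + 2 \cdot 0 = -2 + 0 = -2$)
$\sqrt{I{\left(\left(5 - 4\right) 4 + 48,D \right)} - 29366} = \sqrt{-2 - 29366} = \sqrt{-29368} = 2 i \sqrt{7342}$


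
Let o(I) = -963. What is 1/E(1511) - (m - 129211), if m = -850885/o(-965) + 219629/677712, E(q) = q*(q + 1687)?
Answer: 22483310409508421441/175203138395376 ≈ 1.2833e+5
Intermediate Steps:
E(q) = q*(1687 + q)
m = 192288825949/217545552 (m = -850885/(-963) + 219629/677712 = -850885*(-1/963) + 219629*(1/677712) = 850885/963 + 219629/677712 = 192288825949/217545552 ≈ 883.90)
1/E(1511) - (m - 129211) = 1/(1511*(1687 + 1511)) - (192288825949/217545552 - 129211) = 1/(1511*3198) - 1*(-27916989493523/217545552) = 1/4832178 + 27916989493523/217545552 = 22483310409508421441/175203138395376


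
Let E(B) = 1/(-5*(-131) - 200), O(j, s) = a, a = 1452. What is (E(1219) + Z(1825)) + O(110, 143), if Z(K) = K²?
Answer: 1516095036/455 ≈ 3.3321e+6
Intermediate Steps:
O(j, s) = 1452
E(B) = 1/455 (E(B) = 1/(655 - 200) = 1/455)
(E(1219) + Z(1825)) + O(110, 143) = (1/455 + 1825²) + 1452 = (1/455 + 3330625) + 1452 = 1515434376/455 + 1452 = 1516095036/455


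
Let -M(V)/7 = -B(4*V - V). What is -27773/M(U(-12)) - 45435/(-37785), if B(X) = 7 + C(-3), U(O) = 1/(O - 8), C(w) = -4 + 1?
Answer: -69875375/70532 ≈ -990.69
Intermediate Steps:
C(w) = -3
U(O) = 1/(-8 + O)
B(X) = 4 (B(X) = 7 - 3 = 4)
M(V) = 28 (M(V) = -(-7)*4 = -7*(-4) = 28)
-27773/M(U(-12)) - 45435/(-37785) = -27773/28 - 45435/(-37785) = -27773*1/28 - 45435*(-1/37785) = -27773/28 + 3029/2519 = -69875375/70532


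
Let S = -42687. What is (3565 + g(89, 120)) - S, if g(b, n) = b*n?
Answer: 56932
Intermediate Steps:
(3565 + g(89, 120)) - S = (3565 + 89*120) - 1*(-42687) = (3565 + 10680) + 42687 = 14245 + 42687 = 56932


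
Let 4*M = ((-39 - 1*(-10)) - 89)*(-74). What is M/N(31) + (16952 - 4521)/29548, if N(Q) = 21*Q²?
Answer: 315373295/596308188 ≈ 0.52888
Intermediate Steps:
M = 2183 (M = (((-39 - 1*(-10)) - 89)*(-74))/4 = (((-39 + 10) - 89)*(-74))/4 = ((-29 - 89)*(-74))/4 = (-118*(-74))/4 = (¼)*8732 = 2183)
M/N(31) + (16952 - 4521)/29548 = 2183/((21*31²)) + (16952 - 4521)/29548 = 2183/((21*961)) + 12431*(1/29548) = 2183/20181 + 12431/29548 = 315373295/596308188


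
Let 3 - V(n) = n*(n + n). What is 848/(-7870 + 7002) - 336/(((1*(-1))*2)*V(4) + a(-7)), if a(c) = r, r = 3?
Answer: -85844/13237 ≈ -6.4852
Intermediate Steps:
a(c) = 3
V(n) = 3 - 2*n**2 (V(n) = 3 - n*(n + n) = 3 - n*2*n = 3 - 2*n**2)
848/(-7870 + 7002) - 336/(((1*(-1))*2)*V(4) + a(-7)) = 848/(-7870 + 7002) - 336/(((1*(-1))*2)*(3 - 2*4**2) + 3) = 848/(-868) - 336/((-1*2)*(3 - 2*16) + 3) = 848*(-1/868) - 336/(-2*(3 - 32) + 3) = -212/217 - 336/(-2*(-29) + 3) = -212/217 - 336/(58 + 3) = -212/217 - 336/61 = -85844/13237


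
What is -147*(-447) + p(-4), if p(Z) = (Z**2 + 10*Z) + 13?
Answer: 65698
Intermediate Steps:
p(Z) = 13 + Z**2 + 10*Z
-147*(-447) + p(-4) = -147*(-447) + (13 + (-4)**2 + 10*(-4)) = 65709 + (13 + 16 - 40) = 65709 - 11 = 65698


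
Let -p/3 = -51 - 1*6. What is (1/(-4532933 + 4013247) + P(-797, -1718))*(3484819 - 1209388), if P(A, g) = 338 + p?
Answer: 601897401769563/519686 ≈ 1.1582e+9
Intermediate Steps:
p = 171 (p = -3*(-51 - 1*6) = -3*(-51 - 6) = -3*(-57) = 171)
P(A, g) = 509 (P(A, g) = 338 + 171 = 509)
(1/(-4532933 + 4013247) + P(-797, -1718))*(3484819 - 1209388) = (1/(-4532933 + 4013247) + 509)*(3484819 - 1209388) = (1/(-519686) + 509)*2275431 = (-1/519686 + 509)*2275431 = (264520173/519686)*2275431 = 601897401769563/519686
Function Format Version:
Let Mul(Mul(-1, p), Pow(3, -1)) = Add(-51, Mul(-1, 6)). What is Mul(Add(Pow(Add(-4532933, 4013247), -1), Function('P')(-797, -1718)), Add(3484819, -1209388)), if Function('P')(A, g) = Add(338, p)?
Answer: Rational(601897401769563, 519686) ≈ 1.1582e+9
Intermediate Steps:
p = 171 (p = Mul(-3, Add(-51, Mul(-1, 6))) = Mul(-3, Add(-51, -6)) = Mul(-3, -57) = 171)
Function('P')(A, g) = 509 (Function('P')(A, g) = Add(338, 171) = 509)
Mul(Add(Pow(Add(-4532933, 4013247), -1), Function('P')(-797, -1718)), Add(3484819, -1209388)) = Mul(Add(Pow(Add(-4532933, 4013247), -1), 509), Add(3484819, -1209388)) = Mul(Add(Pow(-519686, -1), 509), 2275431) = Mul(Add(Rational(-1, 519686), 509), 2275431) = Mul(Rational(264520173, 519686), 2275431) = Rational(601897401769563, 519686)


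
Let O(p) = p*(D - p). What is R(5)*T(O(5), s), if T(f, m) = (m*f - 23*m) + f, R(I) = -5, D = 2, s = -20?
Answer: -3725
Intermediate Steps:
O(p) = p*(2 - p)
T(f, m) = f - 23*m + f*m (T(f, m) = (f*m - 23*m) + f = (-23*m + f*m) + f = f - 23*m + f*m)
R(5)*T(O(5), s) = -5*(5*(2 - 1*5) - 23*(-20) + (5*(2 - 1*5))*(-20)) = -5*(5*(2 - 5) + 460 + (5*(2 - 5))*(-20)) = -5*(5*(-3) + 460 + (5*(-3))*(-20)) = -5*(-15 + 460 - 15*(-20)) = -5*(-15 + 460 + 300) = -5*745 = -3725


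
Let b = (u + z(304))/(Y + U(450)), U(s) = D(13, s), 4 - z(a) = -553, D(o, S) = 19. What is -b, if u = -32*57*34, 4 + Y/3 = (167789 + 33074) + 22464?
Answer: 61459/669988 ≈ 0.091732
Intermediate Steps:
z(a) = 557 (z(a) = 4 - 1*(-553) = 4 + 553 = 557)
Y = 669969 (Y = -12 + 3*((167789 + 33074) + 22464) = -12 + 3*(200863 + 22464) = -12 + 3*223327 = -12 + 669981 = 669969)
U(s) = 19
u = -62016 (u = -1824*34 = -62016)
b = -61459/669988 (b = (-62016 + 557)/(669969 + 19) = -61459/669988 ≈ -0.091732)
-b = -1*(-61459/669988) = 61459/669988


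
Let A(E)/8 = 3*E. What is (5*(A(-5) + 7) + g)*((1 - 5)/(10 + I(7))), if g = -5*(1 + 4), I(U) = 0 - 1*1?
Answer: 2360/9 ≈ 262.22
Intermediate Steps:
I(U) = -1 (I(U) = 0 - 1 = -1)
g = -25 (g = -5*5 = -25)
A(E) = 24*E (A(E) = 8*(3*E) = 24*E)
(5*(A(-5) + 7) + g)*((1 - 5)/(10 + I(7))) = (5*(24*(-5) + 7) - 25)*((1 - 5)/(10 - 1)) = (5*(-120 + 7) - 25)*(-4/9) = (5*(-113) - 25)*(-4*1/9) = (-565 - 25)*(-4/9) = -590*(-4/9) = 2360/9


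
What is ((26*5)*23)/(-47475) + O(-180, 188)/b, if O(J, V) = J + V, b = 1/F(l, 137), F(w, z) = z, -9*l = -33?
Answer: 10405922/9495 ≈ 1095.9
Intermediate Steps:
l = 11/3 (l = -⅑*(-33) = 11/3 ≈ 3.6667)
b = 1/137 ≈ 0.0072993
((26*5)*23)/(-47475) + O(-180, 188)/b = ((26*5)*23)/(-47475) + (-180 + 188)/(1/137) = (130*23)*(-1/47475) + 8*137 = 2990*(-1/47475) + 1096 = -598/9495 + 1096 = 10405922/9495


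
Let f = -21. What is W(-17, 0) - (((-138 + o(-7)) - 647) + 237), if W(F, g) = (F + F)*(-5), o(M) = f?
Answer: 739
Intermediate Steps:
o(M) = -21
W(F, g) = -10*F (W(F, g) = (2*F)*(-5) = -10*F)
W(-17, 0) - (((-138 + o(-7)) - 647) + 237) = -10*(-17) - (((-138 - 21) - 647) + 237) = 170 - ((-159 - 647) + 237) = 170 - (-806 + 237) = 170 - 1*(-569) = 170 + 569 = 739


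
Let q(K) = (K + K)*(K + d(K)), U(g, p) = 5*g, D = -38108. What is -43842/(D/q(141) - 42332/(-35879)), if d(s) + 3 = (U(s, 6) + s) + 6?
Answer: -109788031800810/2612742707 ≈ -42020.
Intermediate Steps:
d(s) = 3 + 6*s (d(s) = -3 + ((5*s + s) + 6) = -3 + (6*s + 6) = -3 + (6 + 6*s) = 3 + 6*s)
q(K) = 2*K*(3 + 7*K) (q(K) = (K + K)*(K + (3 + 6*K)) = (2*K)*(3 + 7*K) = 2*K*(3 + 7*K))
-43842/(D/q(141) - 42332/(-35879)) = -43842/(-38108*1/(282*(3 + 7*141)) - 42332/(-35879)) = -43842/(-38108*1/(282*(3 + 987)) - 42332*(-1/35879)) = -43842/(-38108/(2*141*990) + 42332/35879) = -43842/(-38108/279180 + 42332/35879) = -43842/(-38108*1/279180 + 42332/35879) = -43842/(-9527/69795 + 42332/35879) = -43842/2612742707/2504174805 = -43842*2504174805/2612742707 = -109788031800810/2612742707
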